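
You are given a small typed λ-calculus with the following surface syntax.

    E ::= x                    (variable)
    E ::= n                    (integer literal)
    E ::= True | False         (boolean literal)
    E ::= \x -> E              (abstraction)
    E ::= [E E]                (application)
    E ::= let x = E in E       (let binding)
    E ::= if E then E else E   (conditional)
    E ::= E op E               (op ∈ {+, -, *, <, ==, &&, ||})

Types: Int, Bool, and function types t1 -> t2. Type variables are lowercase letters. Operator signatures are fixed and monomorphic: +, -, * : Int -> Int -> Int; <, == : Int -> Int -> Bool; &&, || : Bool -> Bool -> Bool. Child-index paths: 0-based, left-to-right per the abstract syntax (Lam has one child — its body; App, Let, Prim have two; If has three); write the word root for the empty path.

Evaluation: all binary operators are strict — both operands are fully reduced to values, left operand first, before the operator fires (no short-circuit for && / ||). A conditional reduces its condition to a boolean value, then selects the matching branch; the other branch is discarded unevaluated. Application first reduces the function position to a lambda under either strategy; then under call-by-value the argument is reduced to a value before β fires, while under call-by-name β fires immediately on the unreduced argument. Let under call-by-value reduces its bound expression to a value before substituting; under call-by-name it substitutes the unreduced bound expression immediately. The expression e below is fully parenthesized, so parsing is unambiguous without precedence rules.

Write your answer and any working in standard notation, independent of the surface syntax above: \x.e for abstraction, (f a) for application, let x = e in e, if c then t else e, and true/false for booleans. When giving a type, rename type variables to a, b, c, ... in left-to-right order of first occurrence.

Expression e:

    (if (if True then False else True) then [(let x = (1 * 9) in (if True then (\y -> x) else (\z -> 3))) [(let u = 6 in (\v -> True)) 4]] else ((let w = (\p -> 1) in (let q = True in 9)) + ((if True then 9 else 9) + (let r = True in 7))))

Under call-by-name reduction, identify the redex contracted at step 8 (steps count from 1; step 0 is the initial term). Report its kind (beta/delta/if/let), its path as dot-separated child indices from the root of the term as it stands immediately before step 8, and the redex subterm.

Derivation:
step 0: (if (if true then false else true) then ((let x = (1 * 9) in (if true then (\y.x) else (\z.3))) ((let u = 6 in (\v.true)) 4)) else ((let w = (\p.1) in (let q = true in 9)) + ((if true then 9 else 9) + (let r = true in 7))))
step 1: [if@0] (if false then ((let x = (1 * 9) in (if true then (\y.x) else (\z.3))) ((let u = 6 in (\v.true)) 4)) else ((let w = (\p.1) in (let q = true in 9)) + ((if true then 9 else 9) + (let r = true in 7))))
step 2: [if@root] ((let w = (\p.1) in (let q = true in 9)) + ((if true then 9 else 9) + (let r = true in 7)))
step 3: [let@0] ((let q = true in 9) + ((if true then 9 else 9) + (let r = true in 7)))
step 4: [let@0] (9 + ((if true then 9 else 9) + (let r = true in 7)))
step 5: [if@1.0] (9 + (9 + (let r = true in 7)))
step 6: [let@1.1] (9 + (9 + 7))
step 7: [delta@1] (9 + 16)
step 8: [delta@root] 25

Answer: delta at root : (9 + 16)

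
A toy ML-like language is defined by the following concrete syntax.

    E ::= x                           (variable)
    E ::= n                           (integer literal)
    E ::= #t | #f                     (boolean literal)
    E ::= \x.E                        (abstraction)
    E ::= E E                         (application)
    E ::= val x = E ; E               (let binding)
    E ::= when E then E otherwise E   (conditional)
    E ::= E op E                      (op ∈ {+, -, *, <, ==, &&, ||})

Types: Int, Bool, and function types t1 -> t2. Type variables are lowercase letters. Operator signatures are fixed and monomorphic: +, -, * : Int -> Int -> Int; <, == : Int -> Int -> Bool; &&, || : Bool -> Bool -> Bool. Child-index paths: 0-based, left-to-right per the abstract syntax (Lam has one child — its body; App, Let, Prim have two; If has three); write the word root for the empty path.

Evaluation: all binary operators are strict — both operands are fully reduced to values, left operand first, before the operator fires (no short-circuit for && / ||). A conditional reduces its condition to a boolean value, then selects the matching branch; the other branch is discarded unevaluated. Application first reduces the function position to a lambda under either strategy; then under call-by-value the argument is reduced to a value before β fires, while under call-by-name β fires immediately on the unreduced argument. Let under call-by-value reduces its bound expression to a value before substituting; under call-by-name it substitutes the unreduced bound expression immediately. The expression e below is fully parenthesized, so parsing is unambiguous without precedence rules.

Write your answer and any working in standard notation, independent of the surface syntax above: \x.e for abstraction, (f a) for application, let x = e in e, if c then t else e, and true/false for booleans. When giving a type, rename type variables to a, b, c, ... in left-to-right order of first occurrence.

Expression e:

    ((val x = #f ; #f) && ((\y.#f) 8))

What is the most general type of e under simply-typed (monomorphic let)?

Derivation:
let x : Bool
  unify Bool ~ Bool
\y._ : a -> Bool
  unify a -> Bool ~ Int -> b
  unify a ~ Int
  unify Bool ~ b
_ _ : Bool
  unify Bool ~ Bool

Answer: Bool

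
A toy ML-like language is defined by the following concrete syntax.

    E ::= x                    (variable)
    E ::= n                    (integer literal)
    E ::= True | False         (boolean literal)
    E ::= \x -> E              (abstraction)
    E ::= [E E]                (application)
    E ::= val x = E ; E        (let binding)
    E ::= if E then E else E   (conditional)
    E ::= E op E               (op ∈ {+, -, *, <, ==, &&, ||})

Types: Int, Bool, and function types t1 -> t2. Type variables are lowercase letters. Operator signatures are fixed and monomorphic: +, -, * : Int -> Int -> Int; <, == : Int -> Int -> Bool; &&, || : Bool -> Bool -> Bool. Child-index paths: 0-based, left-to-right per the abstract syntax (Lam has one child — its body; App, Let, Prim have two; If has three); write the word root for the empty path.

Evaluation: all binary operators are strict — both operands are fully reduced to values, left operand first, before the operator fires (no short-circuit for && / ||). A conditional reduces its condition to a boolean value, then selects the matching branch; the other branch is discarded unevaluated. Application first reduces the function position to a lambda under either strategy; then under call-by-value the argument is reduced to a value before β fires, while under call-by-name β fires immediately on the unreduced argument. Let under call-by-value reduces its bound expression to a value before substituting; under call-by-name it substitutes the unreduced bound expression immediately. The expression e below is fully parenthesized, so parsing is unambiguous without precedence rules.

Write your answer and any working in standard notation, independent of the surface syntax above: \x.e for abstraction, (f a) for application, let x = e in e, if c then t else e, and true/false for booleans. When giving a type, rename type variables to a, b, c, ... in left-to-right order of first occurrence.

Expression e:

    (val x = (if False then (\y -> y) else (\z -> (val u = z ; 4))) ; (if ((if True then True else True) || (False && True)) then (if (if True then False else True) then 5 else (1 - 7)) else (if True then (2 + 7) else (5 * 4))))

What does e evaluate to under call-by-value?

Working:
step 0: (let x = (if false then (\y.y) else (\z.(let u = z in 4))) in (if ((if true then true else true) || (false && true)) then (if (if true then false else true) then 5 else (1 - 7)) else (if true then (2 + 7) else (5 * 4))))
step 1: [if@0] (let x = (\z.(let u = z in 4)) in (if ((if true then true else true) || (false && true)) then (if (if true then false else true) then 5 else (1 - 7)) else (if true then (2 + 7) else (5 * 4))))
step 2: [let@root] (if ((if true then true else true) || (false && true)) then (if (if true then false else true) then 5 else (1 - 7)) else (if true then (2 + 7) else (5 * 4)))
step 3: [if@0.0] (if (true || (false && true)) then (if (if true then false else true) then 5 else (1 - 7)) else (if true then (2 + 7) else (5 * 4)))
step 4: [delta@0.1] (if (true || false) then (if (if true then false else true) then 5 else (1 - 7)) else (if true then (2 + 7) else (5 * 4)))
step 5: [delta@0] (if true then (if (if true then false else true) then 5 else (1 - 7)) else (if true then (2 + 7) else (5 * 4)))
step 6: [if@root] (if (if true then false else true) then 5 else (1 - 7))
step 7: [if@0] (if false then 5 else (1 - 7))
step 8: [if@root] (1 - 7)
step 9: [delta@root] -6

Answer: -6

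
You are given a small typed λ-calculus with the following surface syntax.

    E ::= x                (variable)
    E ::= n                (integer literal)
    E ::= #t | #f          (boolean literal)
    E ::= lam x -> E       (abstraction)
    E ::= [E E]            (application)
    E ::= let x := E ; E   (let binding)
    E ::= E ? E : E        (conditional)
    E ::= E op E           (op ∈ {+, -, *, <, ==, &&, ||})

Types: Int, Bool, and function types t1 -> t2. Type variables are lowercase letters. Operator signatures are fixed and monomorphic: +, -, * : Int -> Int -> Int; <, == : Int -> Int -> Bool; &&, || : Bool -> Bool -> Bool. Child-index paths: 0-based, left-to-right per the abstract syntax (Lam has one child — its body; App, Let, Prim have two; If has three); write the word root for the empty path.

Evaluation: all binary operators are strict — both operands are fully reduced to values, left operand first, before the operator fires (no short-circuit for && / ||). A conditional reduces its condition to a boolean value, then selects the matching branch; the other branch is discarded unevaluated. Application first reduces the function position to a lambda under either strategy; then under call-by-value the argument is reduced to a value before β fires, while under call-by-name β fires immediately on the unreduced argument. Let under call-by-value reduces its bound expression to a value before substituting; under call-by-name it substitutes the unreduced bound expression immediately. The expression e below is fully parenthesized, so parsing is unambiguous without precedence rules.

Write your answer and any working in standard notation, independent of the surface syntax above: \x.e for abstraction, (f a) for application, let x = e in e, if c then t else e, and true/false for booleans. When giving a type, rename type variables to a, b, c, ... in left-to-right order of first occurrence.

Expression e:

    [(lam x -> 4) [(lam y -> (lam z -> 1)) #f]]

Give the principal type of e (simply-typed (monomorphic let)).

Working:
\x._ : a -> Int
\z._ : c -> Int
\y._ : b -> c -> Int
  unify b -> c -> Int ~ Bool -> d
  unify b ~ Bool
  unify c -> Int ~ d
_ _ : c -> Int
  unify a -> Int ~ (c -> Int) -> e
  unify a ~ c -> Int
  unify Int ~ e
_ _ : Int

Answer: Int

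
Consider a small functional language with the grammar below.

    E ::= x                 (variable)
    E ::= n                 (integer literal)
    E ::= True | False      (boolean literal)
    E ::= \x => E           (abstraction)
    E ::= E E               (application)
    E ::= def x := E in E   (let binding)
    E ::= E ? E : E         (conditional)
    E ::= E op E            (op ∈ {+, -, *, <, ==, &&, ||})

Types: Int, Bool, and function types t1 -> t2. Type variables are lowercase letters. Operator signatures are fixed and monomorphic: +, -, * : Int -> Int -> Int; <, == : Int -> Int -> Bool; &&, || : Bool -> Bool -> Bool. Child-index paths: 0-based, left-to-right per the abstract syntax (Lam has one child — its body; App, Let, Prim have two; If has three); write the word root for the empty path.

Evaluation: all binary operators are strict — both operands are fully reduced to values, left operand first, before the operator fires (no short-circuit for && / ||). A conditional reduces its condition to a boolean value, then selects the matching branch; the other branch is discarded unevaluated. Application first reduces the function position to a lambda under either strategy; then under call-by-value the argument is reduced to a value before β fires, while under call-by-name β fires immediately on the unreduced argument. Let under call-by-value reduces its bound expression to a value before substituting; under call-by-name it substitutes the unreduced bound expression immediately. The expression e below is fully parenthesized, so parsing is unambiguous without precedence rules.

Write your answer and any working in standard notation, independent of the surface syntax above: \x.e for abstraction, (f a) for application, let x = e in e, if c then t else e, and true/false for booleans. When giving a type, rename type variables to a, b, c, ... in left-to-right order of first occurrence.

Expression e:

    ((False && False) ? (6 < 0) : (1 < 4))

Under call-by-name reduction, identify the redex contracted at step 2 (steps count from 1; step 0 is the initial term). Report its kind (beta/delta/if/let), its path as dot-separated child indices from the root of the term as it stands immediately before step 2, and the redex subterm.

Answer: if at root : (if false then (6 < 0) else (1 < 4))

Trace:
step 0: (if (false && false) then (6 < 0) else (1 < 4))
step 1: [delta@0] (if false then (6 < 0) else (1 < 4))
step 2: [if@root] (1 < 4)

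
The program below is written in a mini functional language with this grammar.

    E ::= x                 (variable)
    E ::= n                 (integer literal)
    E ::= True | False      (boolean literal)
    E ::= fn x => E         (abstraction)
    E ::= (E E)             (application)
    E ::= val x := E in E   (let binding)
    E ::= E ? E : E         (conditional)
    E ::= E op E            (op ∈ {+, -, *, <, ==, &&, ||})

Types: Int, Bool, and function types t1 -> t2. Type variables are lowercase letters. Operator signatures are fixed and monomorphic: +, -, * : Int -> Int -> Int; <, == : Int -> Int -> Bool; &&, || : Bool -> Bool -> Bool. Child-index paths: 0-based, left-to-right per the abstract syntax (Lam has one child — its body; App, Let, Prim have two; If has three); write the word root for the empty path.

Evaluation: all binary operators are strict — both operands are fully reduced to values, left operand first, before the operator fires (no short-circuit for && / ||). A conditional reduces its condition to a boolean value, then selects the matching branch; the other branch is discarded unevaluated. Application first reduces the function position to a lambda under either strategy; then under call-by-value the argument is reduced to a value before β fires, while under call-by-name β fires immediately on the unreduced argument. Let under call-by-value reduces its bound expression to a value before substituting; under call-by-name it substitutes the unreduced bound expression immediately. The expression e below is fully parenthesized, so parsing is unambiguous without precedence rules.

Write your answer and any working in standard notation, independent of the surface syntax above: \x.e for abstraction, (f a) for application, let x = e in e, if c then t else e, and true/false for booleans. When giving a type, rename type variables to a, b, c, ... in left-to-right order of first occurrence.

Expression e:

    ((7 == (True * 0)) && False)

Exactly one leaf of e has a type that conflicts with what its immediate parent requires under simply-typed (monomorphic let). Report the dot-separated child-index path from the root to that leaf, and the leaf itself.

Answer: 0.1.0 : true

Working:
  unify Int ~ Int
  unify Bool ~ Int
  FAIL: mismatch Bool ~ Int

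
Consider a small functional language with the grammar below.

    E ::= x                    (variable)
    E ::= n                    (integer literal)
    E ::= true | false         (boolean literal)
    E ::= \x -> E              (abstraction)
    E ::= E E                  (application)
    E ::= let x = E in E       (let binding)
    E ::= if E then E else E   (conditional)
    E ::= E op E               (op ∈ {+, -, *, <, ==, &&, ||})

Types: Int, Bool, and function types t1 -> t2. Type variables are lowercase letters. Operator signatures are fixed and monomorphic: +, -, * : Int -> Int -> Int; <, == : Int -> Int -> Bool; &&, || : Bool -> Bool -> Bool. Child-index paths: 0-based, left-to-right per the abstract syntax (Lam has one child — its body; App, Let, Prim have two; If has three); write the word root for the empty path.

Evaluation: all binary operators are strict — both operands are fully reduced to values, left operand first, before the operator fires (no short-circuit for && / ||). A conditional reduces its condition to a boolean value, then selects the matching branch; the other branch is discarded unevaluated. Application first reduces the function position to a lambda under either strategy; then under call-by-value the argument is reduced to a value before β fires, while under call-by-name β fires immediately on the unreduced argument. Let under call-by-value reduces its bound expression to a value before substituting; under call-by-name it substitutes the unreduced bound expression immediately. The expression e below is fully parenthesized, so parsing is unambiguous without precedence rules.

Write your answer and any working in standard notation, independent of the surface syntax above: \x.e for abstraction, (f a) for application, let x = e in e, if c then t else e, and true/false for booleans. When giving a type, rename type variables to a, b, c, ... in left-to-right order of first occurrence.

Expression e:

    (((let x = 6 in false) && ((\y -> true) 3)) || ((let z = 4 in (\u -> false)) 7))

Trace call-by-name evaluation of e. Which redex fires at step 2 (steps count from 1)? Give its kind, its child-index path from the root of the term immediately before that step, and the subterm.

Answer: beta at 0.1 : ((\y.true) 3)

Working:
step 0: (((let x = 6 in false) && ((\y.true) 3)) || ((let z = 4 in (\u.false)) 7))
step 1: [let@0.0] ((false && ((\y.true) 3)) || ((let z = 4 in (\u.false)) 7))
step 2: [beta@0.1] ((false && true) || ((let z = 4 in (\u.false)) 7))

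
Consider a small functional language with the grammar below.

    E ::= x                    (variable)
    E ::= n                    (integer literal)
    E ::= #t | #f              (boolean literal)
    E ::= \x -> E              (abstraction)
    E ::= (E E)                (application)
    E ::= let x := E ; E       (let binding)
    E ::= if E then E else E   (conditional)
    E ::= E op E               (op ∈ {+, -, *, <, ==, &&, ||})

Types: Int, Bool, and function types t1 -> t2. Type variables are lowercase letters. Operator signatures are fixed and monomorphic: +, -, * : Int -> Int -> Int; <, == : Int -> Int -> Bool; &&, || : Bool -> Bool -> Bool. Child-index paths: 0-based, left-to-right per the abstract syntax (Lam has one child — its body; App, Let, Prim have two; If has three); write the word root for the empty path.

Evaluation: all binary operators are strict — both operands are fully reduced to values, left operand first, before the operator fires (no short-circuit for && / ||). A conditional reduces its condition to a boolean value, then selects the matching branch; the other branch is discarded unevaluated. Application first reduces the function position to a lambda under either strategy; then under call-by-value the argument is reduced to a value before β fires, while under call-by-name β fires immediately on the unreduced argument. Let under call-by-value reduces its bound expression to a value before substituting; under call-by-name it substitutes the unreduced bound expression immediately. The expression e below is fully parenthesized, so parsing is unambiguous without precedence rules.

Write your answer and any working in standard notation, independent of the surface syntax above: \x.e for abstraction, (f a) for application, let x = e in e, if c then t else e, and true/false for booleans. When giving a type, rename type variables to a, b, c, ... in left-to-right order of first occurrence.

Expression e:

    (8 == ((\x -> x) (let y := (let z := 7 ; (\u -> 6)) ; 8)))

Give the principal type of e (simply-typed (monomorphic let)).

Trace:
  unify Int ~ Int
x : a
\x._ : a -> a
let z : Int
\u._ : b -> Int
let y : b -> Int
  unify a -> a ~ Int -> c
  unify a ~ Int
  unify Int ~ c
_ _ : Int
  unify Int ~ Int

Answer: Bool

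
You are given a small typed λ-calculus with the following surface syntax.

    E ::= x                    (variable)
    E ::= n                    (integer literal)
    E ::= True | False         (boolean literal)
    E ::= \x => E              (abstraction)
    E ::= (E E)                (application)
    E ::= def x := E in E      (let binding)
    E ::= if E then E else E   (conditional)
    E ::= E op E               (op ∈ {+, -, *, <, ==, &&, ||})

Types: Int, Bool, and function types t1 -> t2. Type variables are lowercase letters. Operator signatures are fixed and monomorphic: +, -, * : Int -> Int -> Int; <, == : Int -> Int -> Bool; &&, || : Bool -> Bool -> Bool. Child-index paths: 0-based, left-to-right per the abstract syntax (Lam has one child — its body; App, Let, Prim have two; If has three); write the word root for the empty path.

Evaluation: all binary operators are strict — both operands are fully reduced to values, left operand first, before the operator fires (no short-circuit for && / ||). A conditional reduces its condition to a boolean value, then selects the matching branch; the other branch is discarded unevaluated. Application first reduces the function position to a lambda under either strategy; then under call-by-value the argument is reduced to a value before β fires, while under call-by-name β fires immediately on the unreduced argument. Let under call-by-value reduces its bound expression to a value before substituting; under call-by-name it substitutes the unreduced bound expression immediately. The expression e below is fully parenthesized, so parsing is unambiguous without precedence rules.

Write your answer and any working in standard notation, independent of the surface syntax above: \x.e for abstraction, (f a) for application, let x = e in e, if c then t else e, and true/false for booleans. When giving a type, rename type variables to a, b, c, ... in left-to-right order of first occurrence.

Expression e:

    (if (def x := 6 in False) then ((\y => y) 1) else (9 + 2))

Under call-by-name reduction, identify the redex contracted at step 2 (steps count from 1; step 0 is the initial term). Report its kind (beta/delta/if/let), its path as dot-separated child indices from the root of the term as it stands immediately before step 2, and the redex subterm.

Answer: if at root : (if false then ((\y.y) 1) else (9 + 2))

Trace:
step 0: (if (let x = 6 in false) then ((\y.y) 1) else (9 + 2))
step 1: [let@0] (if false then ((\y.y) 1) else (9 + 2))
step 2: [if@root] (9 + 2)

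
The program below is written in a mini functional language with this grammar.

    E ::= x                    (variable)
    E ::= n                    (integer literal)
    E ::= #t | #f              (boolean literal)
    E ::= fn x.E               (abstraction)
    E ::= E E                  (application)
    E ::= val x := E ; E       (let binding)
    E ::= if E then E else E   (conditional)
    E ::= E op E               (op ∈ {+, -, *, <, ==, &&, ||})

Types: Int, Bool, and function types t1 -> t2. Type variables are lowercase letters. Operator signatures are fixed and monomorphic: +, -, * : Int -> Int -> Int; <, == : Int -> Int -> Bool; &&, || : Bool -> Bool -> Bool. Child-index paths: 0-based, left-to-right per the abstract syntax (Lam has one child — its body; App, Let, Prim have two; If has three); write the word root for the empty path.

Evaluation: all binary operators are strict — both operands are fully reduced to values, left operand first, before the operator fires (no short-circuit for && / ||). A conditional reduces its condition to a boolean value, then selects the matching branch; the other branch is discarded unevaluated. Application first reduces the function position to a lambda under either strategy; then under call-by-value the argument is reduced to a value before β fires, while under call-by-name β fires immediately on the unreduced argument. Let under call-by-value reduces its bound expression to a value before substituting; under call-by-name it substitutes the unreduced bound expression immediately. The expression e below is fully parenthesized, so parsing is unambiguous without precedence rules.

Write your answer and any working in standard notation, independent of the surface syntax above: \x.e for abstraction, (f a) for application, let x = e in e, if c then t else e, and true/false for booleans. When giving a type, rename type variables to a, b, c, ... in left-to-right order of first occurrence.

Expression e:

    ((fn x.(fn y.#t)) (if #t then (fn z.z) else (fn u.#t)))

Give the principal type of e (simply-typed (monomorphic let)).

Answer: a -> Bool

Trace:
\y._ : b -> Bool
\x._ : a -> b -> Bool
  unify Bool ~ Bool
z : c
\z._ : c -> c
\u._ : d -> Bool
  unify c -> c ~ d -> Bool
  unify c ~ d
  unify d ~ Bool
  unify a -> b -> Bool ~ (Bool -> Bool) -> e
  unify a ~ Bool -> Bool
  unify b -> Bool ~ e
_ _ : b -> Bool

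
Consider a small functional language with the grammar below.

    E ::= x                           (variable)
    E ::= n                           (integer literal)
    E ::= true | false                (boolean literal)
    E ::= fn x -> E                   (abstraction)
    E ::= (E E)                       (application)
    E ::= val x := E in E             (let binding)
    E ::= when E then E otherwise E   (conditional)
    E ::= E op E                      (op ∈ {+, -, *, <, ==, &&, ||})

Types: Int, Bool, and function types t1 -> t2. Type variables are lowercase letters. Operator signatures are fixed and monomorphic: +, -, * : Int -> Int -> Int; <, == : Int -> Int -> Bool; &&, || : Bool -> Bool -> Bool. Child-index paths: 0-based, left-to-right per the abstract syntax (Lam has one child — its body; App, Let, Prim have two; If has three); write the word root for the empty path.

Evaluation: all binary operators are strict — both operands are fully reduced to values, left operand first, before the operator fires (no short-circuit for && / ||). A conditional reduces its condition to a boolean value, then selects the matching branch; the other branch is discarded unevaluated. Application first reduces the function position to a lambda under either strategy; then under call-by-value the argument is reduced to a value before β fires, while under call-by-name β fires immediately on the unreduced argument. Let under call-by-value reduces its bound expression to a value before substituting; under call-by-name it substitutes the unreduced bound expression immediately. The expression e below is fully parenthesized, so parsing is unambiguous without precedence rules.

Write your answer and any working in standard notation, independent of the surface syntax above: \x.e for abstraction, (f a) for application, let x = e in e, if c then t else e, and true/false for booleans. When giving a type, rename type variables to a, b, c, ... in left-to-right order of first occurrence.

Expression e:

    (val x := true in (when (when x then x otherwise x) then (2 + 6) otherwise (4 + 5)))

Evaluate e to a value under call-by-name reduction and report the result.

Answer: 8

Working:
step 0: (let x = true in (if (if x then x else x) then (2 + 6) else (4 + 5)))
step 1: [let@root] (if (if true then true else true) then (2 + 6) else (4 + 5))
step 2: [if@0] (if true then (2 + 6) else (4 + 5))
step 3: [if@root] (2 + 6)
step 4: [delta@root] 8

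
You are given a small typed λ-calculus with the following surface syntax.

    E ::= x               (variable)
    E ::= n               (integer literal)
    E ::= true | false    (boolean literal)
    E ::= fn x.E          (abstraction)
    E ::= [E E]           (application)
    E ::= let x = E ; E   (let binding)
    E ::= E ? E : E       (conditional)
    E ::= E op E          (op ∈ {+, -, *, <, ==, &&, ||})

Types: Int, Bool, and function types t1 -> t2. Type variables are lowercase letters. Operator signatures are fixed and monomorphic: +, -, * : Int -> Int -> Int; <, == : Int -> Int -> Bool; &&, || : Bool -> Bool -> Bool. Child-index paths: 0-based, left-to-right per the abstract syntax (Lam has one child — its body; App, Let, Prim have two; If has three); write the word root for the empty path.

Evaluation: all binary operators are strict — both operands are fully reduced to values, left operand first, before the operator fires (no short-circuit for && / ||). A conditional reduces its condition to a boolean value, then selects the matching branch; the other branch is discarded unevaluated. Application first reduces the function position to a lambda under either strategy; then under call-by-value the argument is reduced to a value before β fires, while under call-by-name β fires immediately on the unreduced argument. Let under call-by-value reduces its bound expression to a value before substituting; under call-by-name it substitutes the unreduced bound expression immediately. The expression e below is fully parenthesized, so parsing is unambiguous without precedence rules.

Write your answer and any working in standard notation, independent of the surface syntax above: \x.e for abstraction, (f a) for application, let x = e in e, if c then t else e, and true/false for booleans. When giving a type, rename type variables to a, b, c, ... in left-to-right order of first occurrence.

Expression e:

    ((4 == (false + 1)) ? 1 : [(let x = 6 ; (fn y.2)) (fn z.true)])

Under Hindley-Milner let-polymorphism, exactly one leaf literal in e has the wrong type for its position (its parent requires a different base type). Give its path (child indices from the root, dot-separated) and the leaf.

Answer: 0.1.0 : false

Trace:
  unify Int ~ Int
  unify Bool ~ Int
  FAIL: mismatch Bool ~ Int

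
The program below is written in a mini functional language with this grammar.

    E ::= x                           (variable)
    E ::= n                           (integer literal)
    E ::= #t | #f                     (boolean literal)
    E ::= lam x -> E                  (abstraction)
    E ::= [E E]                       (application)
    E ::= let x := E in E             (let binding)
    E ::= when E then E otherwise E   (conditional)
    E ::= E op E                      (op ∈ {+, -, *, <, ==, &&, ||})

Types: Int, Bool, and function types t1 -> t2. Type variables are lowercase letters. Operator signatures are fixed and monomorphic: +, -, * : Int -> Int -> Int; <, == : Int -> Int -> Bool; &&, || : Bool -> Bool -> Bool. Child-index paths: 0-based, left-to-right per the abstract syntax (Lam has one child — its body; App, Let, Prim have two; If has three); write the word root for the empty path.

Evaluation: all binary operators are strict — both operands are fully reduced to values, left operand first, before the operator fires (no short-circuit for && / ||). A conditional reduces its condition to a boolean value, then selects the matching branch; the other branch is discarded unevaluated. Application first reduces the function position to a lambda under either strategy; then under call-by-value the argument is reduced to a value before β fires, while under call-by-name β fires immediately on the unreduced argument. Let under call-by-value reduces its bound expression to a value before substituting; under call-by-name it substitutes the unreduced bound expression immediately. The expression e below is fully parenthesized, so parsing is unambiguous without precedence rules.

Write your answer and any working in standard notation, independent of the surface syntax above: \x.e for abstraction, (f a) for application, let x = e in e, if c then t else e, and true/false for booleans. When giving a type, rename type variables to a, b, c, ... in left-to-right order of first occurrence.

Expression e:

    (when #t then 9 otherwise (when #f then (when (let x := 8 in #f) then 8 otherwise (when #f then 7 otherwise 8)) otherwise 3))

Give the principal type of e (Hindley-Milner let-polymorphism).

Answer: Int

Derivation:
  unify Bool ~ Bool
  unify Bool ~ Bool
let x : Int
  unify Bool ~ Bool
  unify Bool ~ Bool
  unify Int ~ Int
  unify Int ~ Int
  unify Int ~ Int
  unify Int ~ Int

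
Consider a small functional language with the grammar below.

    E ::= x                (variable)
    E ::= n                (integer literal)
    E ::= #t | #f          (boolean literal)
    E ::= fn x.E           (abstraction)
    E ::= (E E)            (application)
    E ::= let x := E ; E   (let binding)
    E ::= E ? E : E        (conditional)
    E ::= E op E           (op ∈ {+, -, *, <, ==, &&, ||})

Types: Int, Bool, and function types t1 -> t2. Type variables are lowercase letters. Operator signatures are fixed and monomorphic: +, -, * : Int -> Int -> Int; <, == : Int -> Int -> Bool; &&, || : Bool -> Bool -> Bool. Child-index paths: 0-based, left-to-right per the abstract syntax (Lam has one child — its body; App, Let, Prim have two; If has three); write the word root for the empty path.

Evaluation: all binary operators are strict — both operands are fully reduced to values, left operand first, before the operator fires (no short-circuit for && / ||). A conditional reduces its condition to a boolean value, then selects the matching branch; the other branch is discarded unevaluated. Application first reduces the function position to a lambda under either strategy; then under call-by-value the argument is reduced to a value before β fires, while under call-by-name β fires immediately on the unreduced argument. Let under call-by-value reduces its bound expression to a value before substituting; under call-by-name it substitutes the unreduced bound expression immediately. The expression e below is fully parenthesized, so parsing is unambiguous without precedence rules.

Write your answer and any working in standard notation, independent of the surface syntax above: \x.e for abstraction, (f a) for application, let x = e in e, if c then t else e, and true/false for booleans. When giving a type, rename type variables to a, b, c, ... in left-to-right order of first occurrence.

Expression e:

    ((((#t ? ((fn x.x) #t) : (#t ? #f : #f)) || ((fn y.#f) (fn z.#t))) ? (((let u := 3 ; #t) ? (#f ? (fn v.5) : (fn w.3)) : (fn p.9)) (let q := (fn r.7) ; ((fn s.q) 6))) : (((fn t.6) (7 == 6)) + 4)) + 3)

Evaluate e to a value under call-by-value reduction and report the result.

Trace:
step 0: ((if ((if true then ((\x.x) true) else (if true then false else false)) || ((\y.false) (\z.true))) then ((if (let u = 3 in true) then (if false then (\v.5) else (\w.3)) else (\p.9)) (let q = (\r.7) in ((\s.q) 6))) else (((\t.6) (7 == 6)) + 4)) + 3)
step 1: [if@0.0.0] ((if (((\x.x) true) || ((\y.false) (\z.true))) then ((if (let u = 3 in true) then (if false then (\v.5) else (\w.3)) else (\p.9)) (let q = (\r.7) in ((\s.q) 6))) else (((\t.6) (7 == 6)) + 4)) + 3)
step 2: [beta@0.0.0] ((if (true || ((\y.false) (\z.true))) then ((if (let u = 3 in true) then (if false then (\v.5) else (\w.3)) else (\p.9)) (let q = (\r.7) in ((\s.q) 6))) else (((\t.6) (7 == 6)) + 4)) + 3)
step 3: [beta@0.0.1] ((if (true || false) then ((if (let u = 3 in true) then (if false then (\v.5) else (\w.3)) else (\p.9)) (let q = (\r.7) in ((\s.q) 6))) else (((\t.6) (7 == 6)) + 4)) + 3)
step 4: [delta@0.0] ((if true then ((if (let u = 3 in true) then (if false then (\v.5) else (\w.3)) else (\p.9)) (let q = (\r.7) in ((\s.q) 6))) else (((\t.6) (7 == 6)) + 4)) + 3)
step 5: [if@0] (((if (let u = 3 in true) then (if false then (\v.5) else (\w.3)) else (\p.9)) (let q = (\r.7) in ((\s.q) 6))) + 3)
step 6: [let@0.0.0] (((if true then (if false then (\v.5) else (\w.3)) else (\p.9)) (let q = (\r.7) in ((\s.q) 6))) + 3)
step 7: [if@0.0] (((if false then (\v.5) else (\w.3)) (let q = (\r.7) in ((\s.q) 6))) + 3)
step 8: [if@0.0] (((\w.3) (let q = (\r.7) in ((\s.q) 6))) + 3)
step 9: [let@0.1] (((\w.3) ((\s.(\r.7)) 6)) + 3)
step 10: [beta@0.1] (((\w.3) (\r.7)) + 3)
step 11: [beta@0] (3 + 3)
step 12: [delta@root] 6

Answer: 6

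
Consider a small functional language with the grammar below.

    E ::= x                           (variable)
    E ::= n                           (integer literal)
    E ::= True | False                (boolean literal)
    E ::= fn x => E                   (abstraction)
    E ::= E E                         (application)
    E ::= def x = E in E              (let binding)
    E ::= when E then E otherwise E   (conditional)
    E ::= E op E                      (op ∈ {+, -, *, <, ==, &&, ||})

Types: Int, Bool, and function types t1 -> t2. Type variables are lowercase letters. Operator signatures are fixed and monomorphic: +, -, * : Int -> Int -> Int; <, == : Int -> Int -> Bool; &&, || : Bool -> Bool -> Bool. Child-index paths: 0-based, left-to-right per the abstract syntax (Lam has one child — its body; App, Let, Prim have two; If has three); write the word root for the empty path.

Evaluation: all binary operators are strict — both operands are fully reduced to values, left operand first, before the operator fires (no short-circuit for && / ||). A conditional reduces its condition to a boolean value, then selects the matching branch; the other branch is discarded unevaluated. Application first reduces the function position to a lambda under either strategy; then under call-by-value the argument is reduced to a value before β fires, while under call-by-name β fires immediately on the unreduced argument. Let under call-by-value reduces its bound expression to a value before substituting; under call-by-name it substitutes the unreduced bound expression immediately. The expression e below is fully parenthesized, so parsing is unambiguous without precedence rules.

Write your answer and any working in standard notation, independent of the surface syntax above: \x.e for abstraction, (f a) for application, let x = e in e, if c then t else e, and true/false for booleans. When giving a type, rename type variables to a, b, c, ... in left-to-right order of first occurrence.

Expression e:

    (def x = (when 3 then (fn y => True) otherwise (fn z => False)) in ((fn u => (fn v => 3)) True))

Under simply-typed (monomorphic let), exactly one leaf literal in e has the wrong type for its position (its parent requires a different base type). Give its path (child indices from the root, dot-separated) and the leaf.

Answer: 0.0 : 3

Derivation:
  unify Int ~ Bool
  FAIL: mismatch Int ~ Bool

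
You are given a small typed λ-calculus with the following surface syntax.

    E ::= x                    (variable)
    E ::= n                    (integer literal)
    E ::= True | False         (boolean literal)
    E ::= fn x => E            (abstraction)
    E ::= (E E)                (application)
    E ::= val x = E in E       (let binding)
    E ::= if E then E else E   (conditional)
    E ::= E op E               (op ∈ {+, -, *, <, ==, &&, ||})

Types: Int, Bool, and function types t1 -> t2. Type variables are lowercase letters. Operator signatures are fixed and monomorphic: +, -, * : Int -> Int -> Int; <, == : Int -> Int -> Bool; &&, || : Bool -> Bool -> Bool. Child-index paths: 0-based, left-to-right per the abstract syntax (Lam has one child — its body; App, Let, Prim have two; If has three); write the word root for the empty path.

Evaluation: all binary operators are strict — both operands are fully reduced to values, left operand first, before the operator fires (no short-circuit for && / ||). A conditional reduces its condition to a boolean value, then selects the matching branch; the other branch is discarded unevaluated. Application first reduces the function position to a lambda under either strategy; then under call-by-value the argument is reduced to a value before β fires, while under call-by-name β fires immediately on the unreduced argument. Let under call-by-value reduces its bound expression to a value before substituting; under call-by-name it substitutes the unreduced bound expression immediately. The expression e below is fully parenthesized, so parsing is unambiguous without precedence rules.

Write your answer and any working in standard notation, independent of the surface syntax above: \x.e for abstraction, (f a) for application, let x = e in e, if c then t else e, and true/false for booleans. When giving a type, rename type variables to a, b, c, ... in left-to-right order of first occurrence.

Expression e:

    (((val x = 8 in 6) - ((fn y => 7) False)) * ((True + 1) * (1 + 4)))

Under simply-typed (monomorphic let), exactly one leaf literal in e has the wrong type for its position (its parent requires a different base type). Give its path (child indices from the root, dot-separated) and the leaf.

Derivation:
let x : Int
  unify Int ~ Int
\y._ : a -> Int
  unify a -> Int ~ Bool -> b
  unify a ~ Bool
  unify Int ~ b
_ _ : Int
  unify Int ~ Int
  unify Int ~ Int
  unify Bool ~ Int
  FAIL: mismatch Bool ~ Int

Answer: 1.0.0 : true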